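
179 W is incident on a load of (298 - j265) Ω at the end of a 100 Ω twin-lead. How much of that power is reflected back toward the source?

P_reflected ≈ 85.7 W

|Γ| = |(198 − j265)/(398 − j265)| = 0.692
|Γ|² = 0.479
P_refl = |Γ|²·P_inc = 85.7 W, P_del = (1 − |Γ|²)·P_inc = 93.3 W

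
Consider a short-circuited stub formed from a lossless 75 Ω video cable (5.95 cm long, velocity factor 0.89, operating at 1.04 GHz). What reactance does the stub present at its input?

λ = v/f = 0.89·c / 1.04 GHz = 0.257 m
βl = 2π·l/λ = 2π × 0.232 = 83.4°
tan(βl) = 8.69
For a short-circuited stub, Z_in = jZ_0·tan(βl)

X_in ≈ 652 Ω (inductive)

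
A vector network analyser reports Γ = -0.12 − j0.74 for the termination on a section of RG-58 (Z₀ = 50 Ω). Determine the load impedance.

Z_L = Z_0·(1 + Γ)/(1 − Γ) = 50·(0.88 − j0.74)/(1.12 + j0.74)

Z_L ≈ 12.2 − j41.1 Ω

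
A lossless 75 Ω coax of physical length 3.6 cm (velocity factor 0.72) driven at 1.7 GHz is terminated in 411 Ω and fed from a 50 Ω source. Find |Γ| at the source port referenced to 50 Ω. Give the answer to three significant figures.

λ = v/f = 0.72·c / 1.7 GHz = 0.127 m
βl = 2π·l/λ = 2π × 0.283 = 102°
tan(βl) = -4.7
Z_in = Z_0·(Z_L + jZ_0·tanβl)/(Z_0 + jZ_L·tanβl) = 14.3 + j15.4 Ω
Γ_s = (Z_in − Z_s)/(Z_in + Z_s) = (-35.7 + j15.4)/(64.3 + j15.4), |Γ_s| = 0.588

|Γ| ≈ 0.588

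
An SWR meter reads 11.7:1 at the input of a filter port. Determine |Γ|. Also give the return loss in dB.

|Γ| ≈ 0.843; return loss ≈ 1.49 dB

|Γ| = (S − 1)/(S + 1) = (11.7 − 1)/(11.7 + 1) = 10.7/12.7
RL = −20·log₁₀|Γ| = −20·log₁₀(0.843)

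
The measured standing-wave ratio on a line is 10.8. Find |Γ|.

|Γ| = (S − 1)/(S + 1) = (10.8 − 1)/(10.8 + 1) = 9.8/11.8

|Γ| ≈ 0.831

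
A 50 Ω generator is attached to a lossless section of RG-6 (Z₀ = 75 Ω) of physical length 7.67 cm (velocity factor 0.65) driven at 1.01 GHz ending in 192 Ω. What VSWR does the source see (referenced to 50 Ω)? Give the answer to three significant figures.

VSWR ≈ 3.13

λ = v/f = 0.65·c / 1.01 GHz = 0.193 m
βl = 2π·l/λ = 2π × 0.397 = 143°
tan(βl) = -0.753
Z_in = Z_0·(Z_L + jZ_0·tanβl)/(Z_0 + jZ_L·tanβl) = 63.8 + j66.5 Ω
Γ_s = (Z_in − Z_s)/(Z_in + Z_s) = (13.8 + j66.5)/(114 + j66.5), |Γ_s| = 0.515
VSWR = (1 + |Γ_s|)/(1 − |Γ_s|)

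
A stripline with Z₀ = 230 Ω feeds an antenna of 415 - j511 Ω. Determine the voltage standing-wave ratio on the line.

VSWR ≈ 4.89

Γ = (Z_L − Z_0)/(Z_L + Z_0) = (185 − j511)/(645 − j511)
|Γ| = 543/823 = 0.66
VSWR = (1 + |Γ|)/(1 − |Γ|) = 1.66/0.34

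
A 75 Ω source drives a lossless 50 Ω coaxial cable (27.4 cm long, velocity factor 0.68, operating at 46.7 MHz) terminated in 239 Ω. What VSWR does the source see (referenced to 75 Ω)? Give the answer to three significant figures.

VSWR ≈ 3.8

λ = v/f = 0.68·c / 46.7 MHz = 4.37 m
βl = 2π·l/λ = 2π × 0.0627 = 22.6°
tan(βl) = 0.416
Z_in = Z_0·(Z_L + jZ_0·tanβl)/(Z_0 + jZ_L·tanβl) = 56.6 − j91.7 Ω
Γ_s = (Z_in − Z_s)/(Z_in + Z_s) = (-18.4 − j91.7)/(132 − j91.7), |Γ_s| = 0.583
VSWR = (1 + |Γ_s|)/(1 − |Γ_s|)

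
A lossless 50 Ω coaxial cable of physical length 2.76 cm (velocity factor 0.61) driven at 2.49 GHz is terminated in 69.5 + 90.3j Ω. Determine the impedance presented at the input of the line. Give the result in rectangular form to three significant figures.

λ = v/f = 0.61·c / 2.49 GHz = 0.0735 m
βl = 2π·l/λ = 2π × 0.376 = 135°
tan(βl) = tan(135°) = -0.993
Z_in = Z_0·(Z_L + jZ_0·tanβl)/(Z_0 + jZ_L·tanβl)
     = 50·(69.5 + j40.6)/(140 − j69)

Z_in ≈ 14.2 + j21.6 Ω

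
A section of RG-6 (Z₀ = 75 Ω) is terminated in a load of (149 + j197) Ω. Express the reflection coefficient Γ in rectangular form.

Γ = (Z_L − Z_0)/(Z_L + Z_0) = (74 + j197)/(224 + j197)

Γ ≈ 0.622 + j0.332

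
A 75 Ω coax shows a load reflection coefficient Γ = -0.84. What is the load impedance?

Z_L = Z_0·(1 + Γ)/(1 − Γ) = 75·(0.16)/(1.84)

Z_L ≈ 6.52 Ω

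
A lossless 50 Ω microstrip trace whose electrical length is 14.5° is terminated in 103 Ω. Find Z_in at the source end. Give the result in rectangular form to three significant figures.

Z_in ≈ 85.6 − j32.7 Ω

tan(βl) = tan(14.5°) = 0.259
Z_in = Z_0·(Z_L + jZ_0·tanβl)/(Z_0 + jZ_L·tanβl)
     = 50·(103 + j12.9)/(50 + j26.6)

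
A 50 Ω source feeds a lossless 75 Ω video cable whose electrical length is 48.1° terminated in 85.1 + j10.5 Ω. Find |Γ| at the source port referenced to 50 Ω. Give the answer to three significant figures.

tan(βl) = 1.11
Z_in = Z_0·(Z_L + jZ_0·tanβl)/(Z_0 + jZ_L·tanβl) = 82.5 − j12.2 Ω
Γ_s = (Z_in − Z_s)/(Z_in + Z_s) = (32.5 − j12.2)/(133 − j12.2), |Γ_s| = 0.261

|Γ| ≈ 0.261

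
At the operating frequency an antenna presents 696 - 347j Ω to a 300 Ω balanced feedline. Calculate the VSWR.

VSWR ≈ 2.99

Γ = (Z_L − Z_0)/(Z_L + Z_0) = (396 − j347)/(996 − j347)
|Γ| = 527/1050 = 0.499
VSWR = (1 + |Γ|)/(1 − |Γ|) = 1.5/0.501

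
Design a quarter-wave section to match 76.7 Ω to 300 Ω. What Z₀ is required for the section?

Z_qwt ≈ 152 Ω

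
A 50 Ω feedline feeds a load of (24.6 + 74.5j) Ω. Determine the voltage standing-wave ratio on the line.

VSWR ≈ 6.89

Γ = (Z_L − Z_0)/(Z_L + Z_0) = (-25.4 + j74.5)/(74.6 + j74.5)
|Γ| = 78.7/105 = 0.747
VSWR = (1 + |Γ|)/(1 − |Γ|) = 1.75/0.253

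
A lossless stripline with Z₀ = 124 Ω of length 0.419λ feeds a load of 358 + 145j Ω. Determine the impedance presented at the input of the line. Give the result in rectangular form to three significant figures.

Z_in ≈ 88.2 + j132 Ω

βl = 2π × 0.419 = 151°
tan(βl) = tan(151°) = -0.558
Z_in = Z_0·(Z_L + jZ_0·tanβl)/(Z_0 + jZ_L·tanβl)
     = 124·(358 + j75.8)/(205 − j200)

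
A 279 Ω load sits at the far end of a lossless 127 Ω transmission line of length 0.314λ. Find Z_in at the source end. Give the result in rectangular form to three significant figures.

βl = 2π × 0.314 = 113°
tan(βl) = tan(113°) = -2.35
Z_in = Z_0·(Z_L + jZ_0·tanβl)/(Z_0 + jZ_L·tanβl)
     = 127·(279 − j299)/(127 − j656)

Z_in ≈ 65.8 + j41.3 Ω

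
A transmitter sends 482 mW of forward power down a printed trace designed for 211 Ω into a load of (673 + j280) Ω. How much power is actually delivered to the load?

P_delivered ≈ 318 mW

|Γ| = |(462 + j280)/(884 + j280)| = 0.583
|Γ|² = 0.339
P_refl = |Γ|²·P_inc = 164 mW, P_del = (1 − |Γ|²)·P_inc = 318 mW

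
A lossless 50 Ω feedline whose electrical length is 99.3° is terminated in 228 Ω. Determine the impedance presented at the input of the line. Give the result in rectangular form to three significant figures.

Z_in ≈ 11.2 + j7.78 Ω

tan(βl) = tan(99.3°) = -6.11
Z_in = Z_0·(Z_L + jZ_0·tanβl)/(Z_0 + jZ_L·tanβl)
     = 50·(228 − j305)/(50 − j1390)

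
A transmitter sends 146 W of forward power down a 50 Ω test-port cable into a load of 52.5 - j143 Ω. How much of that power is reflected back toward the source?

P_reflected ≈ 96.5 W

|Γ| = |(2.5 − j143)/(102.5 − j143)| = 0.813
|Γ|² = 0.661
P_refl = |Γ|²·P_inc = 96.5 W, P_del = (1 − |Γ|²)·P_inc = 49.5 W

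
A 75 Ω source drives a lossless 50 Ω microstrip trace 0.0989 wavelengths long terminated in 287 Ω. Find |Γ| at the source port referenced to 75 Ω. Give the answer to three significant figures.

|Γ| ≈ 0.691

βl = 2π × 0.0989 = 35.6°
tan(βl) = 0.716
Z_in = Z_0·(Z_L + jZ_0·tanβl)/(Z_0 + jZ_L·tanβl) = 24.3 − j63.9 Ω
Γ_s = (Z_in − Z_s)/(Z_in + Z_s) = (-50.7 − j63.9)/(99.3 − j63.9), |Γ_s| = 0.691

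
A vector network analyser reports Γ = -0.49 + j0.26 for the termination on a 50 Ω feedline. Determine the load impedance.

Z_L = Z_0·(1 + Γ)/(1 − Γ) = 50·(0.51 + j0.26)/(1.49 − j0.26)

Z_L ≈ 15.1 + j11.4 Ω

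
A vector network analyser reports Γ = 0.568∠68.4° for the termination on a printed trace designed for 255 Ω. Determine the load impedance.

Z_L ≈ 191 + j298 Ω

Z_L = Z_0·(1 + Γ)/(1 − Γ) = 255·(1.21 + j0.528)/(0.791 − j0.528)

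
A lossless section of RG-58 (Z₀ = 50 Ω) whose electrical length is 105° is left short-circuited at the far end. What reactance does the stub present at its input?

tan(βl) = -3.73
For a short-circuited stub, Z_in = jZ_0·tan(βl)

X_in ≈ -187 Ω (capacitive)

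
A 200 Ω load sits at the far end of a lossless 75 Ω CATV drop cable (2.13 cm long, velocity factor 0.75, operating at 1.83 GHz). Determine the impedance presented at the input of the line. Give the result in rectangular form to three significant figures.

Z_in ≈ 34.5 − j32.5 Ω

λ = v/f = 0.75·c / 1.83 GHz = 0.123 m
βl = 2π·l/λ = 2π × 0.173 = 62.4°
tan(βl) = tan(62.4°) = 1.91
Z_in = Z_0·(Z_L + jZ_0·tanβl)/(Z_0 + jZ_L·tanβl)
     = 75·(200 + j143)/(75 + j382)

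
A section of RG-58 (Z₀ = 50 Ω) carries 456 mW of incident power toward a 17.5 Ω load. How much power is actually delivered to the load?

Γ = (17.5 − 50)/(17.5 + 50) = -0.481
|Γ|² = 0.232
P_refl = |Γ|²·P_inc = 106 mW, P_del = (1 − |Γ|²)·P_inc = 350 mW

P_delivered ≈ 350 mW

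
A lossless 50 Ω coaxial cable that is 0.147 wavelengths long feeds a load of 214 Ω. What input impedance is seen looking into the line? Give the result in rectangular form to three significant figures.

βl = 2π × 0.147 = 52.9°
tan(βl) = tan(52.9°) = 1.32
Z_in = Z_0·(Z_L + jZ_0·tanβl)/(Z_0 + jZ_L·tanβl)
     = 50·(214 + j66.2)/(50 + j283)

Z_in ≈ 17.8 − j34.6 Ω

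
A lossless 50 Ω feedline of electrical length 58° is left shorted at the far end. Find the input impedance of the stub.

Z_in ≈ +j80 Ω

tan(βl) = 1.6
For a shorted stub, Z_in = jZ_0·tan(βl)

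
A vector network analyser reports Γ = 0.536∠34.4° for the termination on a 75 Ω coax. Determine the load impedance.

Z_L = Z_0·(1 + Γ)/(1 − Γ) = 75·(1.44 + j0.303)/(0.558 − j0.303)

Z_L ≈ 133 + j113 Ω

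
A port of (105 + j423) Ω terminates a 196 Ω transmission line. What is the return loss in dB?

RL ≈ 1.58 dB

Γ = (-91 + j423)/(301 + j423), |Γ| = 0.833
RL = −20·log₁₀|Γ| = −20·log₁₀(0.833)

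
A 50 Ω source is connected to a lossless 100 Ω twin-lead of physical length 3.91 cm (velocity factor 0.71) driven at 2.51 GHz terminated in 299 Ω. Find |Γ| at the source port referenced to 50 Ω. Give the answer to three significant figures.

λ = v/f = 0.71·c / 2.51 GHz = 0.0849 m
βl = 2π·l/λ = 2π × 0.461 = 166°
tan(βl) = -0.252
Z_in = Z_0·(Z_L + jZ_0·tanβl)/(Z_0 + jZ_L·tanβl) = 203 + j128 Ω
Γ_s = (Z_in − Z_s)/(Z_in + Z_s) = (153 + j128)/(253 + j128), |Γ_s| = 0.703

|Γ| ≈ 0.703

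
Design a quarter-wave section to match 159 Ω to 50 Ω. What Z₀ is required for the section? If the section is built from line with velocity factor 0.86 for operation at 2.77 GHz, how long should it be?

Z_qwt = √(Z_0·R_L) = √(50 × 159) = √7950
λ = 0.86·c/f = 0.0931 m, so l = λ/4 = 0.0233 m

Z_qwt ≈ 89.2 Ω; length ≈ 2.33 cm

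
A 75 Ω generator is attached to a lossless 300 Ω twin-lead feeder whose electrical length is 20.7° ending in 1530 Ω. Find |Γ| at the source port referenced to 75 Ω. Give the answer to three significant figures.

tan(βl) = 0.378
Z_in = Z_0·(Z_L + jZ_0·tanβl)/(Z_0 + jZ_L·tanβl) = 371 − j601 Ω
Γ_s = (Z_in − Z_s)/(Z_in + Z_s) = (296 − j601)/(446 − j601), |Γ_s| = 0.895

|Γ| ≈ 0.895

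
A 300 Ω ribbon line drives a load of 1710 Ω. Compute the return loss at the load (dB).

RL ≈ 3.08 dB

Γ = (1710 − 300)/(1710 + 300) = 0.701
RL = −20·log₁₀|Γ| = −20·log₁₀(0.701)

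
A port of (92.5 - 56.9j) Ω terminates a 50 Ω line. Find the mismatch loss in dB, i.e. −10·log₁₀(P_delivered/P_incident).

Γ = (42.5 − j56.9)/(142.5 − j56.9), |Γ| = 0.463
|Γ|² = 0.214, so P_del/P_inc = 1 − |Γ|² = 0.786
ML = −10·log₁₀(1 − |Γ|²)

mismatch loss ≈ 1.05 dB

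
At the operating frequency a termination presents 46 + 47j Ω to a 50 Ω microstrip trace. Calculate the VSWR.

Γ = (Z_L − Z_0)/(Z_L + Z_0) = (-4 + j47)/(96 + j47)
|Γ| = 47.2/107 = 0.441
VSWR = (1 + |Γ|)/(1 − |Γ|) = 1.44/0.559

VSWR ≈ 2.58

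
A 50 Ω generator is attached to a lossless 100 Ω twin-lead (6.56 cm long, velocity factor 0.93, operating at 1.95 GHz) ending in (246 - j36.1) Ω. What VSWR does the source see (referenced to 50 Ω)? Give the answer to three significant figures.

VSWR ≈ 4.93

λ = v/f = 0.93·c / 1.95 GHz = 0.143 m
βl = 2π·l/λ = 2π × 0.458 = 165°
tan(βl) = -0.267
Z_in = Z_0·(Z_L + jZ_0·tanβl)/(Z_0 + jZ_L·tanβl) = 211 + j84 Ω
Γ_s = (Z_in − Z_s)/(Z_in + Z_s) = (161 + j84)/(261 + j84), |Γ_s| = 0.662
VSWR = (1 + |Γ_s|)/(1 − |Γ_s|)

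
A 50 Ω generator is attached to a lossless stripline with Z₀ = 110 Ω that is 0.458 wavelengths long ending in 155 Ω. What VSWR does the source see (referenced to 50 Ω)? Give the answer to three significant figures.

βl = 2π × 0.458 = 165°
tan(βl) = -0.27
Z_in = Z_0·(Z_L + jZ_0·tanβl)/(Z_0 + jZ_L·tanβl) = 145 + j25.6 Ω
Γ_s = (Z_in − Z_s)/(Z_in + Z_s) = (95.3 + j25.6)/(195 + j25.6), |Γ_s| = 0.501
VSWR = (1 + |Γ_s|)/(1 − |Γ_s|)

VSWR ≈ 3.01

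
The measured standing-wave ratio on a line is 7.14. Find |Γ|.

|Γ| ≈ 0.754

|Γ| = (S − 1)/(S + 1) = (7.14 − 1)/(7.14 + 1) = 6.14/8.14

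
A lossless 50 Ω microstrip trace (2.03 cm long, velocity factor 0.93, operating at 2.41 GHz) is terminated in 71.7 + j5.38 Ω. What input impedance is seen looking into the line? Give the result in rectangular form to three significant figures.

λ = v/f = 0.93·c / 2.41 GHz = 0.116 m
βl = 2π·l/λ = 2π × 0.175 = 63.1°
tan(βl) = tan(63.1°) = 1.97
Z_in = Z_0·(Z_L + jZ_0·tanβl)/(Z_0 + jZ_L·tanβl)
     = 50·(71.7 + j104)/(39.4 + j141)

Z_in ≈ 40.7 − j14 Ω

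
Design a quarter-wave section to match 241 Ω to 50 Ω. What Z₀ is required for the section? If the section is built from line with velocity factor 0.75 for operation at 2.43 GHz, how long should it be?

Z_qwt ≈ 110 Ω; length ≈ 2.31 cm

Z_qwt = √(Z_0·R_L) = √(50 × 241) = √12050
λ = 0.75·c/f = 0.0926 m, so l = λ/4 = 0.0231 m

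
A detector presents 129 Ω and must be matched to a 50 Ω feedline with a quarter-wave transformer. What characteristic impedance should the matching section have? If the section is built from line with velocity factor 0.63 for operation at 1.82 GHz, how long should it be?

Z_qwt ≈ 80.3 Ω; length ≈ 2.6 cm

Z_qwt = √(Z_0·R_L) = √(50 × 129) = √6450
λ = 0.63·c/f = 0.104 m, so l = λ/4 = 0.026 m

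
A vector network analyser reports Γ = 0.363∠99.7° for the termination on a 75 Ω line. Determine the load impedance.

Z_L ≈ 51.9 + j42.8 Ω

Z_L = Z_0·(1 + Γ)/(1 − Γ) = 75·(0.939 + j0.358)/(1.06 − j0.358)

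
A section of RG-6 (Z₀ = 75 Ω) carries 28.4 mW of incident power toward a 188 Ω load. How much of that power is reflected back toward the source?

P_reflected ≈ 5.24 mW

Γ = (188 − 75)/(188 + 75) = 0.43
|Γ|² = 0.185
P_refl = |Γ|²·P_inc = 5.24 mW, P_del = (1 − |Γ|²)·P_inc = 23.2 mW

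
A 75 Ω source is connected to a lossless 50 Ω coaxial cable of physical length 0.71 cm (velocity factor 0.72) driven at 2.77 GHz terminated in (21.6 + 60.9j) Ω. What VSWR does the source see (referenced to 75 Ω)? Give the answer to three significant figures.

λ = v/f = 0.72·c / 2.77 GHz = 0.078 m
βl = 2π·l/λ = 2π × 0.0911 = 32.8°
tan(βl) = 0.644
Z_in = Z_0·(Z_L + jZ_0·tanβl)/(Z_0 + jZ_L·tanβl) = 247 + j114 Ω
Γ_s = (Z_in − Z_s)/(Z_in + Z_s) = (172 + j114)/(322 + j114), |Γ_s| = 0.603
VSWR = (1 + |Γ_s|)/(1 − |Γ_s|)

VSWR ≈ 4.04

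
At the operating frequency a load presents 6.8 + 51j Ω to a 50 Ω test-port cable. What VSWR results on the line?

Γ = (Z_L − Z_0)/(Z_L + Z_0) = (-43.2 + j51)/(56.8 + j51)
|Γ| = 66.8/76.3 = 0.876
VSWR = (1 + |Γ|)/(1 − |Γ|) = 1.88/0.124

VSWR ≈ 15.1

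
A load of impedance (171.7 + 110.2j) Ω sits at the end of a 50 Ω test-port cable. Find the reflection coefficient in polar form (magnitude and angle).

Γ ≈ 0.663 ∠ 15.7°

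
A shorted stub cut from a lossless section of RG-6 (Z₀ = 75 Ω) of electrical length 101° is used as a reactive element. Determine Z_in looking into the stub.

tan(βl) = -5.14
For a shorted stub, Z_in = jZ_0·tan(βl)

Z_in ≈ −j386 Ω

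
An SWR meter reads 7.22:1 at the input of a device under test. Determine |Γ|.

|Γ| = (S − 1)/(S + 1) = (7.22 − 1)/(7.22 + 1) = 6.22/8.22

|Γ| ≈ 0.757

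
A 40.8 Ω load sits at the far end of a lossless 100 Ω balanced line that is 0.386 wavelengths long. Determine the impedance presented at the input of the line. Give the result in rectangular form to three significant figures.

βl = 2π × 0.386 = 139°
tan(βl) = tan(139°) = -0.871
Z_in = Z_0·(Z_L + jZ_0·tanβl)/(Z_0 + jZ_L·tanβl)
     = 100·(40.8 − j87.1)/(100 − j35.5)

Z_in ≈ 63.7 − j64.4 Ω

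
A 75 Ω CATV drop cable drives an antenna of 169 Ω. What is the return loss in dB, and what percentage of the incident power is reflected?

RL ≈ 8.29 dB; 14.8% of incident power reflected

Γ = (169 − 75)/(169 + 75) = 0.385
RL = −20·log₁₀(0.385) = 8.29 dB
P_refl/P_inc = |Γ|² = 0.148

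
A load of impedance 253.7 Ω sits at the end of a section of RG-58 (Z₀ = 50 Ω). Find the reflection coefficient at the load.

Γ = 0.671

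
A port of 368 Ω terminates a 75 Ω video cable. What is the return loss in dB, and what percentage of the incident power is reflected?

Γ = (368 − 75)/(368 + 75) = 0.661
RL = −20·log₁₀(0.661) = 3.59 dB
P_refl/P_inc = |Γ|² = 0.437

RL ≈ 3.59 dB; 43.7% of incident power reflected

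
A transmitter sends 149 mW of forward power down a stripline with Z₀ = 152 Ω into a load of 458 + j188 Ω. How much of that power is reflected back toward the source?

|Γ| = |(306 + j188)/(610 + j188)| = 0.563
|Γ|² = 0.317
P_refl = |Γ|²·P_inc = 47.2 mW, P_del = (1 − |Γ|²)·P_inc = 102 mW

P_reflected ≈ 47.2 mW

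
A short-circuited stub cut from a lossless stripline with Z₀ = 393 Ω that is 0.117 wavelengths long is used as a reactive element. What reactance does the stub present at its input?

X_in ≈ 355 Ω (inductive)

βl = 2π × 0.117 = 42.1°
tan(βl) = 0.904
For a short-circuited stub, Z_in = jZ_0·tan(βl)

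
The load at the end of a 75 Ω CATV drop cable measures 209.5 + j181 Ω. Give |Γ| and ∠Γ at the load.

Γ ≈ 0.669 ∠ 20.9°

Γ = (Z_L − Z_0)/(Z_L + Z_0) = (134.5 + j181)/(284.5 + j181)
|Γ| = 226/337 = 0.669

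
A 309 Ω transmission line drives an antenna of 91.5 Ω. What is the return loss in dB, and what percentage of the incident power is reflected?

Γ = (91.5 − 309)/(91.5 + 309) = -0.543
RL = −20·log₁₀(0.543) = 5.3 dB
P_refl/P_inc = |Γ|² = 0.295

RL ≈ 5.3 dB; 29.5% of incident power reflected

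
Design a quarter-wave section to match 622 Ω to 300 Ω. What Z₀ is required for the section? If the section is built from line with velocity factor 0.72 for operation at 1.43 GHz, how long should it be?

Z_qwt = √(Z_0·R_L) = √(300 × 622) = √186600
λ = 0.72·c/f = 0.151 m, so l = λ/4 = 0.0378 m

Z_qwt ≈ 432 Ω; length ≈ 3.78 cm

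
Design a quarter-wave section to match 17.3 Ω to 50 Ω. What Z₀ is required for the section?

Z_qwt = √(Z_0·R_L) = √(50 × 17.3) = √865

Z_qwt ≈ 29.4 Ω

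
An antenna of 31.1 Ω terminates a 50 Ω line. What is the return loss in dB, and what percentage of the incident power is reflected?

RL ≈ 12.7 dB; 5.43% of incident power reflected

Γ = (31.1 − 50)/(31.1 + 50) = -0.233
RL = −20·log₁₀(0.233) = 12.7 dB
P_refl/P_inc = |Γ|² = 0.0543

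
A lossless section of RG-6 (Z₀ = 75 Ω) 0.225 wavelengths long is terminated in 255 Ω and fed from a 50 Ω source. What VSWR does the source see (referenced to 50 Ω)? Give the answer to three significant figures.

VSWR ≈ 2.34

βl = 2π × 0.225 = 81°
tan(βl) = 6.31
Z_in = Z_0·(Z_L + jZ_0·tanβl)/(Z_0 + jZ_L·tanβl) = 22.6 − j10.8 Ω
Γ_s = (Z_in − Z_s)/(Z_in + Z_s) = (-27.4 − j10.8)/(72.6 − j10.8), |Γ_s| = 0.402
VSWR = (1 + |Γ_s|)/(1 − |Γ_s|)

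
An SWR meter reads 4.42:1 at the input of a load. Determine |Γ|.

|Γ| = (S − 1)/(S + 1) = (4.42 − 1)/(4.42 + 1) = 3.42/5.42

|Γ| ≈ 0.631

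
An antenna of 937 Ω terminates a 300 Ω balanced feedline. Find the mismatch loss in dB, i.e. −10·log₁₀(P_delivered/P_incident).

Γ = (937 − 300)/(937 + 300) = 0.515
|Γ|² = 0.265, so P_del/P_inc = 1 − |Γ|² = 0.735
ML = −10·log₁₀(1 − |Γ|²)

mismatch loss ≈ 1.34 dB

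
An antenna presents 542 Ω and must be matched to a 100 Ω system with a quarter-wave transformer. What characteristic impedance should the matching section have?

Z_qwt ≈ 233 Ω

Z_qwt = √(Z_0·R_L) = √(100 × 542) = √54200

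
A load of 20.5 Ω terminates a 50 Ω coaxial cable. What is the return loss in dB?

RL ≈ 7.57 dB

Γ = (20.5 − 50)/(20.5 + 50) = -0.418
RL = −20·log₁₀|Γ| = −20·log₁₀(0.418)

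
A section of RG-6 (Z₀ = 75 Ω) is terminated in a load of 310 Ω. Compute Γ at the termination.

Γ = (Z_L − Z_0)/(Z_L + Z_0) = (310 − 75)/(310 + 75) = 235/385

Γ = 0.61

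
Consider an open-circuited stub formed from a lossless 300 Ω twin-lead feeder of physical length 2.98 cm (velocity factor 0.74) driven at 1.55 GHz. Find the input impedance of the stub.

λ = v/f = 0.74·c / 1.55 GHz = 0.143 m
βl = 2π·l/λ = 2π × 0.208 = 74.9°
tan(βl) = 3.71
For an open-circuited stub, Z_in = −jZ_0·cot(βl) = −jZ_0/tan(βl)

Z_in ≈ −j80.9 Ω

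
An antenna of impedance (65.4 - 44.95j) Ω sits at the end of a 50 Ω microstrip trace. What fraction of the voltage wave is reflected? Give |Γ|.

Γ = (Z_L − Z_0)/(Z_L + Z_0) = (15.4 − j44.95)/(115.4 − j44.95)
|Γ| = 47.5/124

|Γ| ≈ 0.384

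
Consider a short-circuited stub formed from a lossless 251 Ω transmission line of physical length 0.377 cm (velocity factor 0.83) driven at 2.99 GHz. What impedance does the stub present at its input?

Z_in ≈ +j73.4 Ω

λ = v/f = 0.83·c / 2.99 GHz = 0.0833 m
βl = 2π·l/λ = 2π × 0.0453 = 16.3°
tan(βl) = 0.292
For a short-circuited stub, Z_in = jZ_0·tan(βl)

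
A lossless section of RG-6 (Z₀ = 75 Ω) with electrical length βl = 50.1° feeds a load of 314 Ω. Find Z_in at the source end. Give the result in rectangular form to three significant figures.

tan(βl) = tan(50.1°) = 1.2
Z_in = Z_0·(Z_L + jZ_0·tanβl)/(Z_0 + jZ_L·tanβl)
     = 75·(314 + j89.7)/(75 + j376)

Z_in ≈ 29.3 − j56.9 Ω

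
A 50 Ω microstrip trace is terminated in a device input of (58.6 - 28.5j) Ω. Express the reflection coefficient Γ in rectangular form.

Γ ≈ 0.139 − j0.226

Γ = (Z_L − Z_0)/(Z_L + Z_0) = (8.6 − j28.5)/(108.6 − j28.5)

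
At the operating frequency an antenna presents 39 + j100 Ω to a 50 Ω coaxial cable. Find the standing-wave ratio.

Γ = (Z_L − Z_0)/(Z_L + Z_0) = (-11 + j100)/(89 + j100)
|Γ| = 101/134 = 0.752
VSWR = (1 + |Γ|)/(1 − |Γ|) = 1.75/0.248

VSWR ≈ 7.05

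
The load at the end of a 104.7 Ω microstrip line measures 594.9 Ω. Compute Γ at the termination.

Γ = (Z_L − Z_0)/(Z_L + Z_0) = (594.9 − 104.7)/(594.9 + 104.7) = 490.2/699.6

Γ = 0.701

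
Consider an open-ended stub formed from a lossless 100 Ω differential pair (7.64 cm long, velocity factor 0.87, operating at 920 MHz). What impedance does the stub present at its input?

λ = v/f = 0.87·c / 920 MHz = 0.284 m
βl = 2π·l/λ = 2π × 0.269 = 96.9°
tan(βl) = -8.2
For an open-ended stub, Z_in = −jZ_0·cot(βl) = −jZ_0/tan(βl)

Z_in ≈ +j12.2 Ω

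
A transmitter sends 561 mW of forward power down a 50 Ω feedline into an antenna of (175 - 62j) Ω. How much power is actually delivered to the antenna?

|Γ| = |(125 − j62)/(225 − j62)| = 0.598
|Γ|² = 0.357
P_refl = |Γ|²·P_inc = 201 mW, P_del = (1 − |Γ|²)·P_inc = 360 mW

P_delivered ≈ 360 mW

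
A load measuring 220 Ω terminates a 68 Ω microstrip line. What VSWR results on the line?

For a purely resistive load, VSWR = R_L/Z_0 or Z_0/R_L (whichever > 1) = 220/68

VSWR ≈ 3.24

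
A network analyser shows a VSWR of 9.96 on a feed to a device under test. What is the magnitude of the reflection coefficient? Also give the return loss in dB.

|Γ| = (S − 1)/(S + 1) = (9.96 − 1)/(9.96 + 1) = 8.96/11
RL = −20·log₁₀|Γ| = −20·log₁₀(0.818)

|Γ| ≈ 0.818; return loss ≈ 1.75 dB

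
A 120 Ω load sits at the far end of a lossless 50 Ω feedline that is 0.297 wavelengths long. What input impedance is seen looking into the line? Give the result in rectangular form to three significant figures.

Z_in ≈ 22.4 + j12.4 Ω

βl = 2π × 0.297 = 107°
tan(βl) = tan(107°) = -3.29
Z_in = Z_0·(Z_L + jZ_0·tanβl)/(Z_0 + jZ_L·tanβl)
     = 50·(120 − j164)/(50 − j394)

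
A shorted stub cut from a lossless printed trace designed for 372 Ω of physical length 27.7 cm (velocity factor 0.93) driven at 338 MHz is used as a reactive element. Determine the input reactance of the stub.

X_in ≈ -624 Ω (capacitive)

λ = v/f = 0.93·c / 338 MHz = 0.825 m
βl = 2π·l/λ = 2π × 0.336 = 121°
tan(βl) = -1.68
For a shorted stub, Z_in = jZ_0·tan(βl)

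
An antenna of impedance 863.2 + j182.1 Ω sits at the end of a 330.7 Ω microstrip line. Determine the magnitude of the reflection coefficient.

|Γ| ≈ 0.466

Γ = (Z_L − Z_0)/(Z_L + Z_0) = (532.5 + j182.1)/(1194 + j182.1)
|Γ| = 563/1210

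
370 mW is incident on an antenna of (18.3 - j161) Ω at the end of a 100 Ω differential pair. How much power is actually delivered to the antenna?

P_delivered ≈ 67.9 mW

|Γ| = |(-81.7 − j161)/(118.3 − j161)| = 0.904
|Γ|² = 0.817
P_refl = |Γ|²·P_inc = 302 mW, P_del = (1 − |Γ|²)·P_inc = 67.9 mW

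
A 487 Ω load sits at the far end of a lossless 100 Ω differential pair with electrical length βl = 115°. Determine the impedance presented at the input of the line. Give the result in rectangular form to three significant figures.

tan(βl) = tan(115°) = -2.14
Z_in = Z_0·(Z_L + jZ_0·tanβl)/(Z_0 + jZ_L·tanβl)
     = 100·(487 − j214)/(100 − j1040)

Z_in ≈ 24.8 + j44.3 Ω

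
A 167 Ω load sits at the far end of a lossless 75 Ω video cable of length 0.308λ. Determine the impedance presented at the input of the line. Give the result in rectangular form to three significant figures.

Z_in ≈ 37.5 + j22.2 Ω

βl = 2π × 0.308 = 111°
tan(βl) = tan(111°) = -2.62
Z_in = Z_0·(Z_L + jZ_0·tanβl)/(Z_0 + jZ_L·tanβl)
     = 75·(167 − j197)/(75 − j438)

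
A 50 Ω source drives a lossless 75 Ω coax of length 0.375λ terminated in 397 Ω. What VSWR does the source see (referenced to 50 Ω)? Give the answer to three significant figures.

βl = 2π × 0.375 = 135°
tan(βl) = -1
Z_in = Z_0·(Z_L + jZ_0·tanβl)/(Z_0 + jZ_L·tanβl) = 27.4 + j69.8 Ω
Γ_s = (Z_in − Z_s)/(Z_in + Z_s) = (-22.6 + j69.8)/(77.4 + j69.8), |Γ_s| = 0.704
VSWR = (1 + |Γ_s|)/(1 − |Γ_s|)

VSWR ≈ 5.77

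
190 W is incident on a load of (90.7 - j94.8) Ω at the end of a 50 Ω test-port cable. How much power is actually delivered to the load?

P_delivered ≈ 120 W

|Γ| = |(40.7 − j94.8)/(140.7 − j94.8)| = 0.608
|Γ|² = 0.37
P_refl = |Γ|²·P_inc = 70.3 W, P_del = (1 − |Γ|²)·P_inc = 120 W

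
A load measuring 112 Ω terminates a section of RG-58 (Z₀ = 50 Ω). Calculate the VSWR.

VSWR ≈ 2.24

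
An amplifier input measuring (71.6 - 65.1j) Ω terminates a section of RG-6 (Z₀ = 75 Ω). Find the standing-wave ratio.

VSWR ≈ 2.37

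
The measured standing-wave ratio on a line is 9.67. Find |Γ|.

|Γ| ≈ 0.813

|Γ| = (S − 1)/(S + 1) = (9.67 − 1)/(9.67 + 1) = 8.67/10.7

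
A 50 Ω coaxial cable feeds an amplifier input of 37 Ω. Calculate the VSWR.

VSWR ≈ 1.35

Γ = (37 − 50)/(37 + 50) = -0.149
VSWR = (1 + 0.149)/(1 − 0.149)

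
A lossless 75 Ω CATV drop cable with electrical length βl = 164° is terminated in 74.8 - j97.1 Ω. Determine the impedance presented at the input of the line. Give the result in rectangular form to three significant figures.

Z_in ≈ 170 − j111 Ω

tan(βl) = tan(164°) = -0.287
Z_in = Z_0·(Z_L + jZ_0·tanβl)/(Z_0 + jZ_L·tanβl)
     = 75·(74.8 − j119)/(47.2 − j21.4)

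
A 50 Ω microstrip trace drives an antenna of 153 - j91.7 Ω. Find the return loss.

Γ = (103 − j91.7)/(203 − j91.7), |Γ| = 0.619
RL = −20·log₁₀|Γ| = −20·log₁₀(0.619)

RL ≈ 4.16 dB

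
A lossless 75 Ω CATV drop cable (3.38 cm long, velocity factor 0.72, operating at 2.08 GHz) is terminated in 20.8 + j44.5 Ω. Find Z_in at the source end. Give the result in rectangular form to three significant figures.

Z_in ≈ 20.2 − j42.1 Ω

λ = v/f = 0.72·c / 2.08 GHz = 0.104 m
βl = 2π·l/λ = 2π × 0.325 = 117°
tan(βl) = tan(117°) = -1.95
Z_in = Z_0·(Z_L + jZ_0·tanβl)/(Z_0 + jZ_L·tanβl)
     = 75·(20.8 − j102)/(162 − j40.5)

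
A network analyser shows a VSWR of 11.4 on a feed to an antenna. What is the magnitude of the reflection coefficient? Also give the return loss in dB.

|Γ| ≈ 0.839; return loss ≈ 1.53 dB

|Γ| = (S − 1)/(S + 1) = (11.4 − 1)/(11.4 + 1) = 10.4/12.4
RL = −20·log₁₀|Γ| = −20·log₁₀(0.839)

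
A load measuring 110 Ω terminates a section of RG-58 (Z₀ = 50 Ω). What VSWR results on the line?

For a purely resistive load, VSWR = R_L/Z_0 or Z_0/R_L (whichever > 1) = 110/50

VSWR ≈ 2.2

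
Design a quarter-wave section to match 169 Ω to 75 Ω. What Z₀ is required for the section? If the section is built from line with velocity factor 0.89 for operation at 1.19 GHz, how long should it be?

Z_qwt ≈ 113 Ω; length ≈ 5.61 cm

Z_qwt = √(Z_0·R_L) = √(75 × 169) = √12680
λ = 0.89·c/f = 0.224 m, so l = λ/4 = 0.0561 m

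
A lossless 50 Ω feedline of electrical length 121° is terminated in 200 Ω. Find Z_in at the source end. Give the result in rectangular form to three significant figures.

tan(βl) = tan(121°) = -1.66
Z_in = Z_0·(Z_L + jZ_0·tanβl)/(Z_0 + jZ_L·tanβl)
     = 50·(200 − j83.2)/(50 − j333)

Z_in ≈ 16.6 + j27.5 Ω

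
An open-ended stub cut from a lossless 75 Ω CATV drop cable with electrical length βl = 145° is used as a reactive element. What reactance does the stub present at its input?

X_in ≈ 107 Ω (inductive)

tan(βl) = -0.7
For an open-ended stub, Z_in = −jZ_0·cot(βl) = −jZ_0/tan(βl)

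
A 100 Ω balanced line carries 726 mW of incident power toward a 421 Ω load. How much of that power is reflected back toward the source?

Γ = (421 − 100)/(421 + 100) = 0.616
|Γ|² = 0.38
P_refl = |Γ|²·P_inc = 276 mW, P_del = (1 − |Γ|²)·P_inc = 450 mW

P_reflected ≈ 276 mW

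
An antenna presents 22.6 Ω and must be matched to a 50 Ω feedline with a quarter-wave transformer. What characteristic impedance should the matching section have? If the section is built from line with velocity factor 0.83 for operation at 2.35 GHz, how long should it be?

Z_qwt = √(Z_0·R_L) = √(50 × 22.6) = √1130
λ = 0.83·c/f = 0.106 m, so l = λ/4 = 0.0265 m

Z_qwt ≈ 33.6 Ω; length ≈ 2.65 cm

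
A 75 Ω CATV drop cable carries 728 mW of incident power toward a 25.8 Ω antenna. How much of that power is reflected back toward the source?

Γ = (25.8 − 75)/(25.8 + 75) = -0.488
|Γ|² = 0.238
P_refl = |Γ|²·P_inc = 173 mW, P_del = (1 − |Γ|²)·P_inc = 555 mW

P_reflected ≈ 173 mW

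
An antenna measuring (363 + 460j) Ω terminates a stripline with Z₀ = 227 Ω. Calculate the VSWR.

VSWR ≈ 4.57

Γ = (Z_L − Z_0)/(Z_L + Z_0) = (136 + j460)/(590 + j460)
|Γ| = 480/748 = 0.641
VSWR = (1 + |Γ|)/(1 − |Γ|) = 1.64/0.359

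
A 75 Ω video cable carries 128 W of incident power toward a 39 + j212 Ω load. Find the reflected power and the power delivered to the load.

P_reflected ≈ 102 W; P_delivered ≈ 25.8 W

|Γ| = |(-36 + j212)/(114 + j212)| = 0.893
|Γ|² = 0.798
P_refl = |Γ|²·P_inc = 102 W, P_del = (1 − |Γ|²)·P_inc = 25.8 W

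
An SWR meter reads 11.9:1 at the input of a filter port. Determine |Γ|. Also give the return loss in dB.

|Γ| ≈ 0.845; return loss ≈ 1.46 dB

|Γ| = (S − 1)/(S + 1) = (11.9 − 1)/(11.9 + 1) = 10.9/12.9
RL = −20·log₁₀|Γ| = −20·log₁₀(0.845)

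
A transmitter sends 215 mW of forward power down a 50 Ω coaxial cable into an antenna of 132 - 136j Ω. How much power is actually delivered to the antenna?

P_delivered ≈ 110 mW

|Γ| = |(82 − j136)/(182 − j136)| = 0.699
|Γ|² = 0.489
P_refl = |Γ|²·P_inc = 105 mW, P_del = (1 − |Γ|²)·P_inc = 110 mW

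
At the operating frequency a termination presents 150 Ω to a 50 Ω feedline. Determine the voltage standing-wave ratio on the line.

Γ = (150 − 50)/(150 + 50) = 0.5
VSWR = (1 + 0.5)/(1 − 0.5)

VSWR ≈ 3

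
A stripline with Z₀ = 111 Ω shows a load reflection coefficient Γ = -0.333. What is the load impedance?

Z_L = Z_0·(1 + Γ)/(1 − Γ) = 111·(0.667)/(1.33)

Z_L ≈ 55.5 Ω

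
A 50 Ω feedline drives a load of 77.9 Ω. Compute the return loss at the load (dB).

RL ≈ 13.2 dB

Γ = (77.9 − 50)/(77.9 + 50) = 0.218
RL = −20·log₁₀|Γ| = −20·log₁₀(0.218)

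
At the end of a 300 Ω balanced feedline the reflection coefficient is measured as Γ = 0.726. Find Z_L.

Z_L = Z_0·(1 + Γ)/(1 − Γ) = 300·(1.73)/(0.274)

Z_L ≈ 1890 Ω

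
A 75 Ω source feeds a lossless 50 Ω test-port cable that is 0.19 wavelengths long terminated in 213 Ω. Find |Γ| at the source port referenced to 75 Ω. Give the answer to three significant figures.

βl = 2π × 0.19 = 68.4°
tan(βl) = 2.53
Z_in = Z_0·(Z_L + jZ_0·tanβl)/(Z_0 + jZ_L·tanβl) = 13.5 − j18.5 Ω
Γ_s = (Z_in − Z_s)/(Z_in + Z_s) = (-61.5 − j18.5)/(88.5 − j18.5), |Γ_s| = 0.711

|Γ| ≈ 0.711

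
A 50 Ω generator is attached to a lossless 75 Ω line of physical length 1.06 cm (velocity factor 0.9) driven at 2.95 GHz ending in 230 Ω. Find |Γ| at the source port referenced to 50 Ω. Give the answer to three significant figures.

λ = v/f = 0.9·c / 2.95 GHz = 0.0915 m
βl = 2π·l/λ = 2π × 0.116 = 41.7°
tan(βl) = 0.891
Z_in = Z_0·(Z_L + jZ_0·tanβl)/(Z_0 + jZ_L·tanβl) = 48.7 − j66.4 Ω
Γ_s = (Z_in − Z_s)/(Z_in + Z_s) = (-1.25 − j66.4)/(98.7 − j66.4), |Γ_s| = 0.558

|Γ| ≈ 0.558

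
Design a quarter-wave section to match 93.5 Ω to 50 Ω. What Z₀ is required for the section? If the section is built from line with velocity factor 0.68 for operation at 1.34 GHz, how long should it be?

Z_qwt ≈ 68.4 Ω; length ≈ 3.81 cm

Z_qwt = √(Z_0·R_L) = √(50 × 93.5) = √4675
λ = 0.68·c/f = 0.152 m, so l = λ/4 = 0.0381 m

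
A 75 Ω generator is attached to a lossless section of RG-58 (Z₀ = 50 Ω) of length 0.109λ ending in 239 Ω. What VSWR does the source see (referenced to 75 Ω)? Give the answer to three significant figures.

VSWR ≈ 4.82

βl = 2π × 0.109 = 39.2°
tan(βl) = 0.817
Z_in = Z_0·(Z_L + jZ_0·tanβl)/(Z_0 + jZ_L·tanβl) = 24.5 − j54.9 Ω
Γ_s = (Z_in − Z_s)/(Z_in + Z_s) = (-50.5 − j54.9)/(99.5 − j54.9), |Γ_s| = 0.656
VSWR = (1 + |Γ_s|)/(1 − |Γ_s|)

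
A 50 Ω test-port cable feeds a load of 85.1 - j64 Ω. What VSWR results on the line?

Γ = (Z_L − Z_0)/(Z_L + Z_0) = (35.1 − j64)/(135.1 − j64)
|Γ| = 73/149 = 0.488
VSWR = (1 + |Γ|)/(1 − |Γ|) = 1.49/0.512

VSWR ≈ 2.91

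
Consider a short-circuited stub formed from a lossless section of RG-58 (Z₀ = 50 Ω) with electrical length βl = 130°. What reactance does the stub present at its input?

X_in ≈ -59.6 Ω (capacitive)

tan(βl) = -1.19
For a short-circuited stub, Z_in = jZ_0·tan(βl)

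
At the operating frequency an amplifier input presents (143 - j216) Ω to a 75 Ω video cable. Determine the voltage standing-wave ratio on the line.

Γ = (Z_L − Z_0)/(Z_L + Z_0) = (68 − j216)/(218 − j216)
|Γ| = 226/307 = 0.738
VSWR = (1 + |Γ|)/(1 − |Γ|) = 1.74/0.262

VSWR ≈ 6.63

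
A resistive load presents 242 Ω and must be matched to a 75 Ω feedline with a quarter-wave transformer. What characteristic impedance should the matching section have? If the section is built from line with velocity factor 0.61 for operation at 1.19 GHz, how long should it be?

Z_qwt = √(Z_0·R_L) = √(75 × 242) = √18150
λ = 0.61·c/f = 0.154 m, so l = λ/4 = 0.0384 m

Z_qwt ≈ 135 Ω; length ≈ 3.84 cm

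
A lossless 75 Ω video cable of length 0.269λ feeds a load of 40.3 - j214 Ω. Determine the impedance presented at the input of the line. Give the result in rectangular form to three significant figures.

βl = 2π × 0.269 = 96.8°
tan(βl) = tan(96.8°) = -8.34
Z_in = Z_0·(Z_L + jZ_0·tanβl)/(Z_0 + jZ_L·tanβl)
     = 75·(40.3 − j839)/(-1710 − j336)

Z_in ≈ 5.27 + j35.8 Ω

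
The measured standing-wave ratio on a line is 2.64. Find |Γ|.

|Γ| ≈ 0.451

|Γ| = (S − 1)/(S + 1) = (2.64 − 1)/(2.64 + 1) = 1.64/3.64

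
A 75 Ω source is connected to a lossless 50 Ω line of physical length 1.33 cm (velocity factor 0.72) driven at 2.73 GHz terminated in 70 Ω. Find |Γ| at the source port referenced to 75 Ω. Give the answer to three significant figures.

λ = v/f = 0.72·c / 2.73 GHz = 0.0791 m
βl = 2π·l/λ = 2π × 0.168 = 60.5°
tan(βl) = 1.77
Z_in = Z_0·(Z_L + jZ_0·tanβl)/(Z_0 + jZ_L·tanβl) = 40.5 − j11.9 Ω
Γ_s = (Z_in − Z_s)/(Z_in + Z_s) = (-34.5 − j11.9)/(116 − j11.9), |Γ_s| = 0.314

|Γ| ≈ 0.314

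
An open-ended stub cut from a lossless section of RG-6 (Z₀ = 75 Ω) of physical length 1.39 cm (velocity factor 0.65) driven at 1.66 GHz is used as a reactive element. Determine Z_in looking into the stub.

Z_in ≈ −j81.6 Ω

λ = v/f = 0.65·c / 1.66 GHz = 0.117 m
βl = 2π·l/λ = 2π × 0.118 = 42.6°
tan(βl) = 0.919
For an open-ended stub, Z_in = −jZ_0·cot(βl) = −jZ_0/tan(βl)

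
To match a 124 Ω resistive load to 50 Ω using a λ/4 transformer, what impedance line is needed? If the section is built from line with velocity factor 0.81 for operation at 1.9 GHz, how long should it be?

Z_qwt = √(Z_0·R_L) = √(50 × 124) = √6200
λ = 0.81·c/f = 0.128 m, so l = λ/4 = 0.032 m

Z_qwt ≈ 78.7 Ω; length ≈ 3.2 cm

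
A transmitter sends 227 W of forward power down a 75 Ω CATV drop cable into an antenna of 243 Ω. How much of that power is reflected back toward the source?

P_reflected ≈ 63.4 W

Γ = (243 − 75)/(243 + 75) = 0.528
|Γ|² = 0.279
P_refl = |Γ|²·P_inc = 63.4 W, P_del = (1 − |Γ|²)·P_inc = 164 W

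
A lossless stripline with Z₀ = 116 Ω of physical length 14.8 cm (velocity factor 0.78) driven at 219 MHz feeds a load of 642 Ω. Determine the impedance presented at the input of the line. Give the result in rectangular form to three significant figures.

Z_in ≈ 35 − j92.5 Ω

λ = v/f = 0.78·c / 219 MHz = 1.07 m
βl = 2π·l/λ = 2π × 0.139 = 49.9°
tan(βl) = tan(49.9°) = 1.19
Z_in = Z_0·(Z_L + jZ_0·tanβl)/(Z_0 + jZ_L·tanβl)
     = 116·(642 + j138)/(116 + j761)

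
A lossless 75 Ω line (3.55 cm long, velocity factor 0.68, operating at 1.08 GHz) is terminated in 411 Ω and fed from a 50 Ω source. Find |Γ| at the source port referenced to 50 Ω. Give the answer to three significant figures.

|Γ| ≈ 0.625

λ = v/f = 0.68·c / 1.08 GHz = 0.189 m
βl = 2π·l/λ = 2π × 0.188 = 67.7°
tan(βl) = 2.43
Z_in = Z_0·(Z_L + jZ_0·tanβl)/(Z_0 + jZ_L·tanβl) = 15.9 − j29.6 Ω
Γ_s = (Z_in − Z_s)/(Z_in + Z_s) = (-34.1 − j29.6)/(65.9 − j29.6), |Γ_s| = 0.625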